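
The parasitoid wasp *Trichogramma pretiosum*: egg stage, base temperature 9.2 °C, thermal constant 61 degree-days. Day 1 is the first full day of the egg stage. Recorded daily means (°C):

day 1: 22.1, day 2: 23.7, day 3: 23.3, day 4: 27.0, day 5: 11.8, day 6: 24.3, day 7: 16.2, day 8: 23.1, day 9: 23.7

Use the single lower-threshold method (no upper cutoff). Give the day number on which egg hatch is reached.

Daily DD above 9.2 °C: 12.9, 14.5, 14.1, 17.8, 2.6, 15.1, 7.0, 13.9, 14.5.
Cumulative: 12.9, 27.4, 41.5, 59.3, 61.9, 77.0, 84.0, 97.9, 112.4.
The total first reaches 61 DD on day 5.

day 5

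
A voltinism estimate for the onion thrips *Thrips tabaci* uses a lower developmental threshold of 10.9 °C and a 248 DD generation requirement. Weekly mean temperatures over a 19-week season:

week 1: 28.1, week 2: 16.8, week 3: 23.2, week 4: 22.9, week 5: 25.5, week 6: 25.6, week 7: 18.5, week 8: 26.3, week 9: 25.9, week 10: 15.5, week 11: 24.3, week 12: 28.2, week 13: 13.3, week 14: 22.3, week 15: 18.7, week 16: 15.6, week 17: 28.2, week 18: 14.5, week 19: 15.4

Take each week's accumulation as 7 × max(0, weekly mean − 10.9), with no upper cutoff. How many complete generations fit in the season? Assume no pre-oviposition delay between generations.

Weekly DD (7 × max(0, T̄ − 10.9)): 120.4, 41.3, 86.1, 84.0, 102.2, 102.9, 53.2, 107.8, 105.0, 32.2, 93.8, 121.1, 16.8, 79.8, 54.6, 32.9, 121.1, 25.2, 31.5.
Season total = 1411.9 DD.
Complete generations = ⌊1411.9 / 248⌋ = 5.

5 generations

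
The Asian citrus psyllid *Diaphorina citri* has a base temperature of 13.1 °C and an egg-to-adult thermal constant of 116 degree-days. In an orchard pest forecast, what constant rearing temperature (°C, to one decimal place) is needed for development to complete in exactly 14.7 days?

Required daily accumulation = 116 / 14.7 = 7.891 DD/day.
T = T_base + 7.891 = 13.1 + 7.891 = 20.991 ≈ 21.0 °C.

21.0 °C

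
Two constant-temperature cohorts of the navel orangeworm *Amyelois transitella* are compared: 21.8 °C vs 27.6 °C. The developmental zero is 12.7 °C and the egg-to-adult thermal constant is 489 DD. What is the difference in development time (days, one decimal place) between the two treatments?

20.9 days

At 21.8 °C: 489 / (21.8 − 12.7) = 489 / 9.1 = 53.736 d.
At 27.6 °C: 489 / (27.6 − 12.7) = 489 / 14.9 = 32.819 d.
Difference = |53.736 − 32.819| = 20.917 ≈ 20.9 days.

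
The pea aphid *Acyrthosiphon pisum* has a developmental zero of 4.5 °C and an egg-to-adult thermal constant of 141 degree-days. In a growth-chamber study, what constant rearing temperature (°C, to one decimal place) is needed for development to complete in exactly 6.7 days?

25.5 °C

Required daily accumulation = 141 / 6.7 = 21.045 DD/day.
T = T_base + 21.045 = 4.5 + 21.045 = 25.545 ≈ 25.5 °C.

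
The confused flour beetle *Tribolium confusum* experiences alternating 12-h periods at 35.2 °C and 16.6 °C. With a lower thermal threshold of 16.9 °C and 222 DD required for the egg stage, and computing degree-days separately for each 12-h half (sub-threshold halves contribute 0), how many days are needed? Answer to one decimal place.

Day half: max(0, 35.2 − 16.9) × 0.5 = 18.3 × 0.5 = 9.15 DD.
Night half: max(0, 16.6 − 16.9) × 0.5 = 0.0 × 0.5 = 0.00 DD.
Per 24 h: 9.15 DD/day.
Duration = 222 / 9.15 = 24.262 ≈ 24.3 days.

24.3 days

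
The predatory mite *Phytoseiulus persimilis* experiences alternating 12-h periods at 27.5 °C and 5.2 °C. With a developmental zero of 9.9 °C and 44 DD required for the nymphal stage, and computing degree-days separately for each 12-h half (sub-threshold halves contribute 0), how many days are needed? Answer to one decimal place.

5.0 days

Day half: max(0, 27.5 − 9.9) × 0.5 = 17.6 × 0.5 = 8.80 DD.
Night half: max(0, 5.2 − 9.9) × 0.5 = 0.0 × 0.5 = 0.00 DD.
Per 24 h: 8.80 DD/day.
Duration = 44 / 8.80 = 5.000 ≈ 5.0 days.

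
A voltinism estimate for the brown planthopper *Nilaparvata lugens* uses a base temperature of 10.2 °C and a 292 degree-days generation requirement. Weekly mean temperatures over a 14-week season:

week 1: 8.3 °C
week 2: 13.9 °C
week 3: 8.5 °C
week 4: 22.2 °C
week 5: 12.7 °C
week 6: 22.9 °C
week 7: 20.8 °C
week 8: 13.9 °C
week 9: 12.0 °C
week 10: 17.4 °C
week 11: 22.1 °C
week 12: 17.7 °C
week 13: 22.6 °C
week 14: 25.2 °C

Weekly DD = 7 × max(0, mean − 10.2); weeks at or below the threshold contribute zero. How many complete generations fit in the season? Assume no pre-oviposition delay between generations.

2 generations

Weekly DD (7 × max(0, T̄ − 10.2)): 0.0, 25.9, 0.0, 84.0, 17.5, 88.9, 74.2, 25.9, 12.6, 50.4, 83.3, 52.5, 86.8, 105.0.
Season total = 707.0 DD.
Complete generations = ⌊707.0 / 292⌋ = 2.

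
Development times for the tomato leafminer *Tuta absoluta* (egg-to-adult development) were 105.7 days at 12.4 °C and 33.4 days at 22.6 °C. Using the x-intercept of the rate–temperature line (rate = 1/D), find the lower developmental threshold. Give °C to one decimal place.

7.7 °C

Linear rate model ⇒ the product D·(T − T_b) is constant across temperatures.
105.7·(12.4 − T_b) = 33.4·(22.6 − T_b)
T_b = (105.7·12.4 − 33.4·22.6) / (105.7 − 33.4) = 555.84 / 72.3 = 7.688 °C ≈ 7.7 °C.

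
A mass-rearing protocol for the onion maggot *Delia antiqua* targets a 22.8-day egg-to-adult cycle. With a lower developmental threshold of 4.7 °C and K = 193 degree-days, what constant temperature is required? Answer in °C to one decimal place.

13.2 °C

Required daily accumulation = 193 / 22.8 = 8.465 DD/day.
T = T_base + 8.465 = 4.7 + 8.465 = 13.165 ≈ 13.2 °C.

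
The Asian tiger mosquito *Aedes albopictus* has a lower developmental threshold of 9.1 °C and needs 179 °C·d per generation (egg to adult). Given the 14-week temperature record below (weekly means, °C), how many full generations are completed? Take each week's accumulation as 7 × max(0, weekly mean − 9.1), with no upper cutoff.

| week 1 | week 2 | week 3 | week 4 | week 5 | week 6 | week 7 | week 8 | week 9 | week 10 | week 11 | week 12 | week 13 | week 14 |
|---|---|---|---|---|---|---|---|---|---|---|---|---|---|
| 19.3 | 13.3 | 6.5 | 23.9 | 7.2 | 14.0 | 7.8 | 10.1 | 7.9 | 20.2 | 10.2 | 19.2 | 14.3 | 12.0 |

2 generations

Weekly DD (7 × max(0, T̄ − 9.1)): 71.4, 29.4, 0.0, 103.6, 0.0, 34.3, 0.0, 7.0, 0.0, 77.7, 7.7, 70.7, 36.4, 20.3.
Season total = 458.5 DD.
Complete generations = ⌊458.5 / 179⌋ = 2.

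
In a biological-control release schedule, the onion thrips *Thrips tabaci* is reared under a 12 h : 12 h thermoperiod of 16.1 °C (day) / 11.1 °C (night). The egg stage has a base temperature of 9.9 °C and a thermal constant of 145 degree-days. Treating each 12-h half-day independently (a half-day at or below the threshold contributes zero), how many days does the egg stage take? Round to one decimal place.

Day half: max(0, 16.1 − 9.9) × 0.5 = 6.2 × 0.5 = 3.10 DD.
Night half: max(0, 11.1 − 9.9) × 0.5 = 1.2 × 0.5 = 0.60 DD.
Per 24 h: 3.70 DD/day.
Duration = 145 / 3.70 = 39.189 ≈ 39.2 days.

39.2 days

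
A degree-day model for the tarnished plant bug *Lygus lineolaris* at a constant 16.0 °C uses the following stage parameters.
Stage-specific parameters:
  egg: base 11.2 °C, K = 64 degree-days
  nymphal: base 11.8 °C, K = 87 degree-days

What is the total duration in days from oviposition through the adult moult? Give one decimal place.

egg: 64 / (16.0 − 11.2) = 64 / 4.8 = 13.333 d.
nymphal: 87 / (16.0 − 11.8) = 87 / 4.2 = 20.714 d.
Sum = 34.048 ≈ 34.0 days.

34.0 days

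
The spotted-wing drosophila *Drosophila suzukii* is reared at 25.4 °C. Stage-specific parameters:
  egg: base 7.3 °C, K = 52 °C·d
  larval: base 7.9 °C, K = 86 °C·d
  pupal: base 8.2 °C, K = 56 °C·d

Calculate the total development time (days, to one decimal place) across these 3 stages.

11.0 days

egg: 52 / (25.4 − 7.3) = 52 / 18.1 = 2.873 d.
larval: 86 / (25.4 − 7.9) = 86 / 17.5 = 4.914 d.
pupal: 56 / (25.4 − 8.2) = 56 / 17.2 = 3.256 d.
Sum = 11.043 ≈ 11.0 days.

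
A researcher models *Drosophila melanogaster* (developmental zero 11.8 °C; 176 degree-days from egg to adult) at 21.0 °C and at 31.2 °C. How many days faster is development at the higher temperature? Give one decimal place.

At 21.0 °C: 176 / (21.0 − 11.8) = 176 / 9.2 = 19.130 d.
At 31.2 °C: 176 / (31.2 − 11.8) = 176 / 19.4 = 9.072 d.
Difference = |19.130 − 9.072| = 10.058 ≈ 10.1 days.

10.1 days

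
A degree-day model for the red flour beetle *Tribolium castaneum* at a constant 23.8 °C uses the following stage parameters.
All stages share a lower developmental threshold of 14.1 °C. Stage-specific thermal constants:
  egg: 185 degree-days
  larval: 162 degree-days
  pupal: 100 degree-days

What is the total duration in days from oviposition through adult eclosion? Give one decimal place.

46.1 days

Daily accumulation at 23.8 °C = 23.8 − 14.1 = 9.7 DD/day.
Total K = 185 + 162 + 100 = 447 DD.
Total duration = 447 / 9.7 = 46.082 ≈ 46.1 days.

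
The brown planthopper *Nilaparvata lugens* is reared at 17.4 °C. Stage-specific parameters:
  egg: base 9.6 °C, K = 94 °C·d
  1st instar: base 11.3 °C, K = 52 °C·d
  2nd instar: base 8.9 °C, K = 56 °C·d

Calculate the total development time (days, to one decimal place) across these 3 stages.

27.2 days

egg: 94 / (17.4 − 9.6) = 94 / 7.8 = 12.051 d.
1st instar: 52 / (17.4 − 11.3) = 52 / 6.1 = 8.525 d.
2nd instar: 56 / (17.4 − 8.9) = 56 / 8.5 = 6.588 d.
Sum = 27.164 ≈ 27.2 days.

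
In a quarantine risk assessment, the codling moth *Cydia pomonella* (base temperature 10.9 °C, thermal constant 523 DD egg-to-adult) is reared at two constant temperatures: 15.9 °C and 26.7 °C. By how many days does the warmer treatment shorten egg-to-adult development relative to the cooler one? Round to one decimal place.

71.5 days

At 15.9 °C: 523 / (15.9 − 10.9) = 523 / 5.0 = 104.600 d.
At 26.7 °C: 523 / (26.7 − 10.9) = 523 / 15.8 = 33.101 d.
Difference = |104.600 − 33.101| = 71.499 ≈ 71.5 days.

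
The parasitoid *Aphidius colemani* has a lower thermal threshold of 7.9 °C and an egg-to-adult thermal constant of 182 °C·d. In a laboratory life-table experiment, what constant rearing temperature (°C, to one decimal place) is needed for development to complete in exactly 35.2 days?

13.1 °C

Required daily accumulation = 182 / 35.2 = 5.170 DD/day.
T = T_base + 5.170 = 7.9 + 5.170 = 13.070 ≈ 13.1 °C.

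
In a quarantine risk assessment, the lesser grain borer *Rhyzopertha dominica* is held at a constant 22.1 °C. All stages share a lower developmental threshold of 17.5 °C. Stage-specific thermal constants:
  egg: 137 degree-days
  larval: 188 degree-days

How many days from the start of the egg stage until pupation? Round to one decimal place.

70.7 days

Daily accumulation at 22.1 °C = 22.1 − 17.5 = 4.6 DD/day.
Total K = 137 + 188 = 325 DD.
Total duration = 325 / 4.6 = 70.652 ≈ 70.7 days.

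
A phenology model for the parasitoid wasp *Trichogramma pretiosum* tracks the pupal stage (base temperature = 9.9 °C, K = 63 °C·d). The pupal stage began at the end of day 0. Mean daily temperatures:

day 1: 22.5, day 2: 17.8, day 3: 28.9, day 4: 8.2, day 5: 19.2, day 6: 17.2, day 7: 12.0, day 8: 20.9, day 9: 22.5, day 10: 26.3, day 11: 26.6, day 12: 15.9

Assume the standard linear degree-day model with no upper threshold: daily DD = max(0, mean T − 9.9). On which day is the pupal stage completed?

Daily DD above 9.9 °C: 12.6, 7.9, 19.0, 0.0, 9.3, 7.3, 2.1, 11.0, 12.6, 16.4, 16.7, 6.0.
Cumulative: 12.6, 20.5, 39.5, 39.5, 48.8, 56.1, 58.2, 69.2, 81.8, 98.2, 114.9, 120.9.
The total first reaches 63 DD on day 8.

day 8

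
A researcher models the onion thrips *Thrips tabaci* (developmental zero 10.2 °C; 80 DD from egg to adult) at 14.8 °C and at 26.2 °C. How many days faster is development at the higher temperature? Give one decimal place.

12.4 days

At 14.8 °C: 80 / (14.8 − 10.2) = 80 / 4.6 = 17.391 d.
At 26.2 °C: 80 / (26.2 − 10.2) = 80 / 16.0 = 5.000 d.
Difference = |17.391 − 5.000| = 12.391 ≈ 12.4 days.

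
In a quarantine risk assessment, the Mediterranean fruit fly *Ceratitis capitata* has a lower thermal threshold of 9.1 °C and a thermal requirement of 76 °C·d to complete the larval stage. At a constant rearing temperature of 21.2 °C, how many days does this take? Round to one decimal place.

Daily accumulation = 21.2 − 9.1 = 12.1 DD/day.
Duration = 76 / 12.1 = 6.281 ≈ 6.3 days.

6.3 days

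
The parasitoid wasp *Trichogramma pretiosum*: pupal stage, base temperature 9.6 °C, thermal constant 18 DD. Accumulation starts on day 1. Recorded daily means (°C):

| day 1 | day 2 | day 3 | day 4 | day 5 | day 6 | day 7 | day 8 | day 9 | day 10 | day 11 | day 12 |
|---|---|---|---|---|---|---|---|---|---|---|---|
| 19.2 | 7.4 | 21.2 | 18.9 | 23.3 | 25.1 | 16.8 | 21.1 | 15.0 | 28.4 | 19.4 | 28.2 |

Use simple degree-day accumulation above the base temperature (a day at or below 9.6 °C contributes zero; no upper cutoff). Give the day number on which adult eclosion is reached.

day 3

Daily DD above 9.6 °C: 9.6, 0.0, 11.6, 9.3, 13.7, 15.5, 7.2, 11.5, 5.4, 18.8, 9.8, 18.6.
Cumulative: 9.6, 9.6, 21.2, 30.5, 44.2, 59.7, 66.9, 78.4, 83.8, 102.6, 112.4, 131.0.
The total first reaches 18 DD on day 3.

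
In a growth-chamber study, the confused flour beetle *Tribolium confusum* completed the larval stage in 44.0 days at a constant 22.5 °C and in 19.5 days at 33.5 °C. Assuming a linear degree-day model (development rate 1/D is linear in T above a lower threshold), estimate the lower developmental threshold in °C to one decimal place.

13.7 °C

Equal thermal constants: D₁(T₁ − T_b) = D₂(T₂ − T_b).
44.0·(22.5 − T_b) = 19.5·(33.5 − T_b)
T_b = (44.0·22.5 − 19.5·33.5) / (44.0 − 19.5) = 336.75 / 24.5 = 13.745 °C ≈ 13.7 °C.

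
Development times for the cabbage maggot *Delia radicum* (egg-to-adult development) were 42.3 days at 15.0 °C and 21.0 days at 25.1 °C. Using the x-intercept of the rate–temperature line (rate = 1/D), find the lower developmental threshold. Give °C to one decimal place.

5.0 °C

Under the model K = D·(T − T_b), so D₁·(T₁ − T_b) = D₂·(T₂ − T_b).
42.3·(15.0 − T_b) = 21.0·(25.1 − T_b)
T_b = (42.3·15.0 − 21.0·25.1) / (42.3 − 21.0) = 107.40 / 21.3 = 5.042 °C ≈ 5.0 °C.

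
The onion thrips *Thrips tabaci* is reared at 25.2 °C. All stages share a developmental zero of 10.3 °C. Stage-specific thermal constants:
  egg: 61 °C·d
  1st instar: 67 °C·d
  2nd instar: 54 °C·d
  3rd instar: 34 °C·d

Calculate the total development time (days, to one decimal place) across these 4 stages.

14.5 days

Daily accumulation at 25.2 °C = 25.2 − 10.3 = 14.9 DD/day.
Total K = 61 + 67 + 54 + 34 = 216 DD.
Total duration = 216 / 14.9 = 14.497 ≈ 14.5 days.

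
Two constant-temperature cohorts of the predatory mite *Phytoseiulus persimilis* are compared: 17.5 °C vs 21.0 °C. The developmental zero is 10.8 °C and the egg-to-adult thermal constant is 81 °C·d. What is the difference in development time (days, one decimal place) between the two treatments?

4.1 days

At 17.5 °C: 81 / (17.5 − 10.8) = 81 / 6.7 = 12.090 d.
At 21.0 °C: 81 / (21.0 − 10.8) = 81 / 10.2 = 7.941 d.
Difference = |12.090 − 7.941| = 4.148 ≈ 4.1 days.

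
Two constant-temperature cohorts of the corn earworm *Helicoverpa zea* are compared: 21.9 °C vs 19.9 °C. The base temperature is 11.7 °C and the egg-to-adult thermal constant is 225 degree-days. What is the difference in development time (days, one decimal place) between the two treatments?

5.4 days

At 21.9 °C: 225 / (21.9 − 11.7) = 225 / 10.2 = 22.059 d.
At 19.9 °C: 225 / (19.9 − 11.7) = 225 / 8.2 = 27.439 d.
Difference = |22.059 − 27.439| = 5.380 ≈ 5.4 days.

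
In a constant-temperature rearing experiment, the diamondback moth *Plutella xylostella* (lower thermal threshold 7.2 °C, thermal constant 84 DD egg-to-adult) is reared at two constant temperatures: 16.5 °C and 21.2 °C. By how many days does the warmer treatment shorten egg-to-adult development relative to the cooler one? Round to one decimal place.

At 16.5 °C: 84 / (16.5 − 7.2) = 84 / 9.3 = 9.032 d.
At 21.2 °C: 84 / (21.2 − 7.2) = 84 / 14.0 = 6.000 d.
Difference = |9.032 − 6.000| = 3.032 ≈ 3.0 days.

3.0 days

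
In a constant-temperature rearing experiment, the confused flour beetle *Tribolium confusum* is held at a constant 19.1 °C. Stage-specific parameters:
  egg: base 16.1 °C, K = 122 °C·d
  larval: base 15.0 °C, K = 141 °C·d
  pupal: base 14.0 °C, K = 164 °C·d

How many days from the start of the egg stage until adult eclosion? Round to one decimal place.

107.2 days

egg: 122 / (19.1 − 16.1) = 122 / 3.0 = 40.667 d.
larval: 141 / (19.1 − 15.0) = 141 / 4.1 = 34.390 d.
pupal: 164 / (19.1 − 14.0) = 164 / 5.1 = 32.157 d.
Sum = 107.214 ≈ 107.2 days.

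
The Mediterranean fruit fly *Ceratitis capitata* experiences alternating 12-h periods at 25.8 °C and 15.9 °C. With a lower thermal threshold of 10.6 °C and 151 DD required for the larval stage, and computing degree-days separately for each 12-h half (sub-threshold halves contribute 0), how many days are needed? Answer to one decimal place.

14.7 days

Day half: max(0, 25.8 − 10.6) × 0.5 = 15.2 × 0.5 = 7.60 DD.
Night half: max(0, 15.9 − 10.6) × 0.5 = 5.3 × 0.5 = 2.65 DD.
Per 24 h: 10.25 DD/day.
Duration = 151 / 10.25 = 14.732 ≈ 14.7 days.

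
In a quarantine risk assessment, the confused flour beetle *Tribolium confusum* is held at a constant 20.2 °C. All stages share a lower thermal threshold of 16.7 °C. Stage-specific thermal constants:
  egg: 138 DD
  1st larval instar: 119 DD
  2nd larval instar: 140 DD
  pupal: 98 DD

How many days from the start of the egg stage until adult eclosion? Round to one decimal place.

Daily accumulation at 20.2 °C = 20.2 − 16.7 = 3.5 DD/day.
Total K = 138 + 119 + 140 + 98 = 495 DD.
Total duration = 495 / 3.5 = 141.429 ≈ 141.4 days.

141.4 days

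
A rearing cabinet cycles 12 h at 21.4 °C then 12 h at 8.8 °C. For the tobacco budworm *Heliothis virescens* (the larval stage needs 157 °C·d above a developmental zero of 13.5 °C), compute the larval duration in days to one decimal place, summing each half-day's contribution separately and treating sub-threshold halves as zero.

39.7 days

Day half: max(0, 21.4 − 13.5) × 0.5 = 7.9 × 0.5 = 3.95 DD.
Night half: max(0, 8.8 − 13.5) × 0.5 = 0.0 × 0.5 = 0.00 DD.
Per 24 h: 3.95 DD/day.
Duration = 157 / 3.95 = 39.747 ≈ 39.7 days.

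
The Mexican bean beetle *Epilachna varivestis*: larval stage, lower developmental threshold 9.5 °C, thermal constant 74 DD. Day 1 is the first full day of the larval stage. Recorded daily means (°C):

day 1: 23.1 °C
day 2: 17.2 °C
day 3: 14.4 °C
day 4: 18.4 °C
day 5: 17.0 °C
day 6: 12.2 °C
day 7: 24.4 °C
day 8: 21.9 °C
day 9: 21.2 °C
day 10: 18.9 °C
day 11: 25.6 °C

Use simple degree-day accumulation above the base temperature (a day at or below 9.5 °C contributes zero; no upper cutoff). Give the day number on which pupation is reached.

day 9

Daily DD above 9.5 °C: 13.6, 7.7, 4.9, 8.9, 7.5, 2.7, 14.9, 12.4, 11.7, 9.4, 16.1.
Cumulative: 13.6, 21.3, 26.2, 35.1, 42.6, 45.3, 60.2, 72.6, 84.3, 93.7, 109.8.
The total first reaches 74 DD on day 9.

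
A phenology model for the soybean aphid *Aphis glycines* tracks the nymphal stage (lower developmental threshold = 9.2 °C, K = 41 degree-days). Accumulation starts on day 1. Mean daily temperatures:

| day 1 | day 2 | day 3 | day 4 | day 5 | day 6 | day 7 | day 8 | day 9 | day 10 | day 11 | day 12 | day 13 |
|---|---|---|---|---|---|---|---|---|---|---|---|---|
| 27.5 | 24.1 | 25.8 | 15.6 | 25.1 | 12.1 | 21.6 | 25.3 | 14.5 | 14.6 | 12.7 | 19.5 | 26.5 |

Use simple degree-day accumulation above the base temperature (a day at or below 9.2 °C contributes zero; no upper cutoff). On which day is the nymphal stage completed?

day 3

Daily DD above 9.2 °C: 18.3, 14.9, 16.6, 6.4, 15.9, 2.9, 12.4, 16.1, 5.3, 5.4, 3.5, 10.3, 17.3.
Cumulative: 18.3, 33.2, 49.8, 56.2, 72.1, 75.0, 87.4, 103.5, 108.8, 114.2, 117.7, 128.0, 145.3.
The total first reaches 41 DD on day 3.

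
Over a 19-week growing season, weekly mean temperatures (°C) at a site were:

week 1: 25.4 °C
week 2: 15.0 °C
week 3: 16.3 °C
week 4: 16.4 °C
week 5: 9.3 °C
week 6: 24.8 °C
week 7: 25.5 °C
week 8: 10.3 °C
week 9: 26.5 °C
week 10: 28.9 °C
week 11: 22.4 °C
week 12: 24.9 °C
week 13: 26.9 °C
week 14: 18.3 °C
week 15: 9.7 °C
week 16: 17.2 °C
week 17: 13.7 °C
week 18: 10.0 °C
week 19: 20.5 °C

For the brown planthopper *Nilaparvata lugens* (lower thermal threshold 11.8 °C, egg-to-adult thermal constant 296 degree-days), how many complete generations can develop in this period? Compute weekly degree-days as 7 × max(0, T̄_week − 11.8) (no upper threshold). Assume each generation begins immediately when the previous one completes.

3 generations

Weekly DD (7 × max(0, T̄ − 11.8)): 95.2, 22.4, 31.5, 32.2, 0.0, 91.0, 95.9, 0.0, 102.9, 119.7, 74.2, 91.7, 105.7, 45.5, 0.0, 37.8, 13.3, 0.0, 60.9.
Season total = 1019.9 DD.
Complete generations = ⌊1019.9 / 296⌋ = 3.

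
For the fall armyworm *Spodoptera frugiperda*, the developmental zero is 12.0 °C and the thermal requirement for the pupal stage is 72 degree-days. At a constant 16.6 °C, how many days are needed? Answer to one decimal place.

Daily accumulation = 16.6 − 12.0 = 4.6 DD/day.
Duration = 72 / 4.6 = 15.652 ≈ 15.7 days.

15.7 days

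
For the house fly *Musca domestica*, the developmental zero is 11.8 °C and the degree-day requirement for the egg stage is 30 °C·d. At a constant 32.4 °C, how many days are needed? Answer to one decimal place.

1.5 days

Daily accumulation = 32.4 − 11.8 = 20.6 DD/day.
Duration = 30 / 20.6 = 1.456 ≈ 1.5 days.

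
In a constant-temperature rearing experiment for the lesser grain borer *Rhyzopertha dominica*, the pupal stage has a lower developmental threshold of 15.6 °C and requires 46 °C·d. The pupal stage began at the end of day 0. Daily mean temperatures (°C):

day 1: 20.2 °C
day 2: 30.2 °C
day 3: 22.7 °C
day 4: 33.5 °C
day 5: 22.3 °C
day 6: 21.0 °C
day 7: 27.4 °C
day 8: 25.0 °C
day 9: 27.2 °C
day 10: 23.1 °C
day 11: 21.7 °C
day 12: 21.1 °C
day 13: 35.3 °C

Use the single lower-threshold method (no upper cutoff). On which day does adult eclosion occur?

day 5

Daily DD above 15.6 °C: 4.6, 14.6, 7.1, 17.9, 6.7, 5.4, 11.8, 9.4, 11.6, 7.5, 6.1, 5.5, 19.7.
Cumulative: 4.6, 19.2, 26.3, 44.2, 50.9, 56.3, 68.1, 77.5, 89.1, 96.6, 102.7, 108.2, 127.9.
The total first reaches 46 DD on day 5.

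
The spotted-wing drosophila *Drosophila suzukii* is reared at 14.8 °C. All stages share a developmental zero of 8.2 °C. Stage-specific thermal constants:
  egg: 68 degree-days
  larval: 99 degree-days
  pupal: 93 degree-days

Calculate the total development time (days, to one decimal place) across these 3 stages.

Daily accumulation at 14.8 °C = 14.8 − 8.2 = 6.6 DD/day.
Total K = 68 + 99 + 93 = 260 DD.
Total duration = 260 / 6.6 = 39.394 ≈ 39.4 days.

39.4 days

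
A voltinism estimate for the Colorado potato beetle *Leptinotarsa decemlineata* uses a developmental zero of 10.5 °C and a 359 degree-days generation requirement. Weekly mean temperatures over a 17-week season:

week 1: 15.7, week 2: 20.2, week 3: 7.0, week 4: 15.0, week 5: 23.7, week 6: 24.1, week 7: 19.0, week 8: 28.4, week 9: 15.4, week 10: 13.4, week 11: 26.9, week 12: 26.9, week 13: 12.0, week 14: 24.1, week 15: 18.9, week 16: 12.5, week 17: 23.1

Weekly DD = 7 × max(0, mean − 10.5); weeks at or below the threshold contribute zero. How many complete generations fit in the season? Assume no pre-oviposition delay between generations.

Weekly DD (7 × max(0, T̄ − 10.5)): 36.4, 67.9, 0.0, 31.5, 92.4, 95.2, 59.5, 125.3, 34.3, 20.3, 114.8, 114.8, 10.5, 95.2, 58.8, 14.0, 88.2.
Season total = 1059.1 DD.
Complete generations = ⌊1059.1 / 359⌋ = 2.

2 generations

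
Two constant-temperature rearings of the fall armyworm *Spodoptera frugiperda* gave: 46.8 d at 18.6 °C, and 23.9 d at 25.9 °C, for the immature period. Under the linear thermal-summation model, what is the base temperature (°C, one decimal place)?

11.0 °C

Under the model K = D·(T − T_b), so D₁·(T₁ − T_b) = D₂·(T₂ − T_b).
46.8·(18.6 − T_b) = 23.9·(25.9 − T_b)
T_b = (46.8·18.6 − 23.9·25.9) / (46.8 − 23.9) = 251.47 / 22.9 = 10.981 °C ≈ 11.0 °C.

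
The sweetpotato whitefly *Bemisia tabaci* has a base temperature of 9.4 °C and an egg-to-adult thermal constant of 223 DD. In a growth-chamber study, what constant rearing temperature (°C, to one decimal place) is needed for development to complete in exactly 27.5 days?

17.5 °C

Required daily accumulation = 223 / 27.5 = 8.109 DD/day.
T = T_base + 8.109 = 9.4 + 8.109 = 17.509 ≈ 17.5 °C.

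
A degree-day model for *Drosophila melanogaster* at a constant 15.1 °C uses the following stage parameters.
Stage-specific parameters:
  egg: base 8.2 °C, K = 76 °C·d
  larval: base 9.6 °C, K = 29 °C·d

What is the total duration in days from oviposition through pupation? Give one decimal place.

16.3 days

egg: 76 / (15.1 − 8.2) = 76 / 6.9 = 11.014 d.
larval: 29 / (15.1 − 9.6) = 29 / 5.5 = 5.273 d.
Sum = 16.287 ≈ 16.3 days.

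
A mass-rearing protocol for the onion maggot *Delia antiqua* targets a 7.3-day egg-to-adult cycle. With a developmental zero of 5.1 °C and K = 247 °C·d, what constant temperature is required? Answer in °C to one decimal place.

38.9 °C

Required daily accumulation = 247 / 7.3 = 33.836 DD/day.
T = T_base + 33.836 = 5.1 + 33.836 = 38.936 ≈ 38.9 °C.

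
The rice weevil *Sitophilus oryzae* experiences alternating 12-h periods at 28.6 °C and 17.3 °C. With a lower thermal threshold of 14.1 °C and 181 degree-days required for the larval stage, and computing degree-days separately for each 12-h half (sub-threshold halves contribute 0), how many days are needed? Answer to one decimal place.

Day half: max(0, 28.6 − 14.1) × 0.5 = 14.5 × 0.5 = 7.25 DD.
Night half: max(0, 17.3 − 14.1) × 0.5 = 3.2 × 0.5 = 1.60 DD.
Per 24 h: 8.85 DD/day.
Duration = 181 / 8.85 = 20.452 ≈ 20.5 days.

20.5 days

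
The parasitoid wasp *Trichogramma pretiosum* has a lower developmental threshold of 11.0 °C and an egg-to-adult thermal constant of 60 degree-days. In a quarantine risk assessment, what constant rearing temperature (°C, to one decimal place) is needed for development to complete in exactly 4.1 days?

25.6 °C

Required daily accumulation = 60 / 4.1 = 14.634 DD/day.
T = T_base + 14.634 = 11.0 + 14.634 = 25.634 ≈ 25.6 °C.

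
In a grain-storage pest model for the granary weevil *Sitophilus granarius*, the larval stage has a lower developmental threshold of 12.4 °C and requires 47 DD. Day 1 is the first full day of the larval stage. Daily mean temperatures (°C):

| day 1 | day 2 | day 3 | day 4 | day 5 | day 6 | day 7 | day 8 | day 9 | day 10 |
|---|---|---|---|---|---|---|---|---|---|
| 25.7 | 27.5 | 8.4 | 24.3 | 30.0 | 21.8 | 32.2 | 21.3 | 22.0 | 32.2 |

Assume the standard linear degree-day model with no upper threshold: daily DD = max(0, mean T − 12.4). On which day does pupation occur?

Daily DD above 12.4 °C: 13.3, 15.1, 0.0, 11.9, 17.6, 9.4, 19.8, 8.9, 9.6, 19.8.
Cumulative: 13.3, 28.4, 28.4, 40.3, 57.9, 67.3, 87.1, 96.0, 105.6, 125.4.
The total first reaches 47 DD on day 5.

day 5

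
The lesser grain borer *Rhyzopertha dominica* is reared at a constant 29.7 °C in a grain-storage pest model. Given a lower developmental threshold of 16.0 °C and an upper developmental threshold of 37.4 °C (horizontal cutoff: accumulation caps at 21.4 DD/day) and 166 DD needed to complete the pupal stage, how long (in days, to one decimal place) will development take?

12.1 days

Daily accumulation = 29.7 − 16.0 = 13.7 DD/day.
Duration = 166 / 13.7 = 12.117 ≈ 12.1 days.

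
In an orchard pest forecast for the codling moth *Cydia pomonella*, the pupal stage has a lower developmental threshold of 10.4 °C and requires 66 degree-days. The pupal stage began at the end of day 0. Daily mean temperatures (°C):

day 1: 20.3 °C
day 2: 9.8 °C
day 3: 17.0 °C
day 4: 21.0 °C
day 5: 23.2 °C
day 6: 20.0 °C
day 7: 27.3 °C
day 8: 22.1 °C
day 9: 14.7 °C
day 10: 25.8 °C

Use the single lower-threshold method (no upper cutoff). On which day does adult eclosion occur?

Daily DD above 10.4 °C: 9.9, 0.0, 6.6, 10.6, 12.8, 9.6, 16.9, 11.7, 4.3, 15.4.
Cumulative: 9.9, 9.9, 16.5, 27.1, 39.9, 49.5, 66.4, 78.1, 82.4, 97.8.
The total first reaches 66 DD on day 7.

day 7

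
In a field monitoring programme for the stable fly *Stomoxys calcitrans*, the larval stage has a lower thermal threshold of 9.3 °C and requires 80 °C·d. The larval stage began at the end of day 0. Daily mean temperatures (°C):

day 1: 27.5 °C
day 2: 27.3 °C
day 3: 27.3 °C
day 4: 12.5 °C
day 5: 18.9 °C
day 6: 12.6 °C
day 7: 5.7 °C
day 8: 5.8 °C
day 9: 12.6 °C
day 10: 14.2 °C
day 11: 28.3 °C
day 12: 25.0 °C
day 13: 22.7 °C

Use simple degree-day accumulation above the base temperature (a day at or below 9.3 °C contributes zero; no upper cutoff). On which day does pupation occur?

day 11

Daily DD above 9.3 °C: 18.2, 18.0, 18.0, 3.2, 9.6, 3.3, 0.0, 0.0, 3.3, 4.9, 19.0, 15.7, 13.4.
Cumulative: 18.2, 36.2, 54.2, 57.4, 67.0, 70.3, 70.3, 70.3, 73.6, 78.5, 97.5, 113.2, 126.6.
The total first reaches 80 DD on day 11.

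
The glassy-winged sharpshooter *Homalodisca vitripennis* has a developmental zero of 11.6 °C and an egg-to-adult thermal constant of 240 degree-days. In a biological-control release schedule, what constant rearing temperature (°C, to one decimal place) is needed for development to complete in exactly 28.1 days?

Required daily accumulation = 240 / 28.1 = 8.541 DD/day.
T = T_base + 8.541 = 11.6 + 8.541 = 20.141 ≈ 20.1 °C.

20.1 °C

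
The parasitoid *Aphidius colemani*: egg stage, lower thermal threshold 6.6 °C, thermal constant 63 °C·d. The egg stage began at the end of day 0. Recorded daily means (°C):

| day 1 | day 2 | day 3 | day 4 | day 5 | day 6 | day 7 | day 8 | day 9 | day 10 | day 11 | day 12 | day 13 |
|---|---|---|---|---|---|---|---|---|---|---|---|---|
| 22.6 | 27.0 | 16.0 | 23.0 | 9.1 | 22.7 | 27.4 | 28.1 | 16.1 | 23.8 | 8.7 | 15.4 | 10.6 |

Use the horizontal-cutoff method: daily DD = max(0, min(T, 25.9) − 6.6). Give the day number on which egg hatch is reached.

day 5

Daily DD above 6.6 °C (capped at 19.3): 16.0, 19.3, 9.4, 16.4, 2.5, 16.1, 19.3, 19.3, 9.5, 17.2, 2.1, 8.8, 4.0.
Cumulative: 16.0, 35.3, 44.7, 61.1, 63.6, 79.7, 99.0, 118.3, 127.8, 145.0, 147.1, 155.9, 159.9.
The total first reaches 63 DD on day 5.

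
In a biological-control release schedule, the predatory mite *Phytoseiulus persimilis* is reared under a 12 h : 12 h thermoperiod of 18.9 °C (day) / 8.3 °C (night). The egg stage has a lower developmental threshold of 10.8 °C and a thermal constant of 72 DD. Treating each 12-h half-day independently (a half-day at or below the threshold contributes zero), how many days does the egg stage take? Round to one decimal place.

17.8 days

Day half: max(0, 18.9 − 10.8) × 0.5 = 8.1 × 0.5 = 4.05 DD.
Night half: max(0, 8.3 − 10.8) × 0.5 = 0.0 × 0.5 = 0.00 DD.
Per 24 h: 4.05 DD/day.
Duration = 72 / 4.05 = 17.778 ≈ 17.8 days.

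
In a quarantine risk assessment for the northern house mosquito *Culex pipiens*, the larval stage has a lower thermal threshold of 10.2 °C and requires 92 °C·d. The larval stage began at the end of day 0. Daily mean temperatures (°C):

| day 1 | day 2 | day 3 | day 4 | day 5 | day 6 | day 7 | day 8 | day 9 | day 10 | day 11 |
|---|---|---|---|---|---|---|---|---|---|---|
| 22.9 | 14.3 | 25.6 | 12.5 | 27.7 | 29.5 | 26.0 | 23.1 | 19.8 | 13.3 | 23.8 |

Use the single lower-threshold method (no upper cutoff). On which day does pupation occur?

Daily DD above 10.2 °C: 12.7, 4.1, 15.4, 2.3, 17.5, 19.3, 15.8, 12.9, 9.6, 3.1, 13.6.
Cumulative: 12.7, 16.8, 32.2, 34.5, 52.0, 71.3, 87.1, 100.0, 109.6, 112.7, 126.3.
The total first reaches 92 DD on day 8.

day 8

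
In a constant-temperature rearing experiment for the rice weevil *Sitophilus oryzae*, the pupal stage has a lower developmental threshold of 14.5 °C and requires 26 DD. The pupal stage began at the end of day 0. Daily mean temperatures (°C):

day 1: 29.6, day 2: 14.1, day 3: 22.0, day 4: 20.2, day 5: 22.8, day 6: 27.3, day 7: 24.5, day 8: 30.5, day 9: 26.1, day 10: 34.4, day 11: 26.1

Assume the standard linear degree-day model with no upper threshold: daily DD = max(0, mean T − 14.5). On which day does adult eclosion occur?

Daily DD above 14.5 °C: 15.1, 0.0, 7.5, 5.7, 8.3, 12.8, 10.0, 16.0, 11.6, 19.9, 11.6.
Cumulative: 15.1, 15.1, 22.6, 28.3, 36.6, 49.4, 59.4, 75.4, 87.0, 106.9, 118.5.
The total first reaches 26 DD on day 4.

day 4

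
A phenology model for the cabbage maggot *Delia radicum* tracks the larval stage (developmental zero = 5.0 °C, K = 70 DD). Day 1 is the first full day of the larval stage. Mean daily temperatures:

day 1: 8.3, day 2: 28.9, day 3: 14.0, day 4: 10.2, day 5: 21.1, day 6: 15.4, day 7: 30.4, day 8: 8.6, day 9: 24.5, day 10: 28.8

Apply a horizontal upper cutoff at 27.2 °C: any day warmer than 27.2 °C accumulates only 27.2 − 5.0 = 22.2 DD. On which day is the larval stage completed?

Daily DD above 5.0 °C (capped at 22.2): 3.3, 22.2, 9.0, 5.2, 16.1, 10.4, 22.2, 3.6, 19.5, 22.2.
Cumulative: 3.3, 25.5, 34.5, 39.7, 55.8, 66.2, 88.4, 92.0, 111.5, 133.7.
The total first reaches 70 DD on day 7.

day 7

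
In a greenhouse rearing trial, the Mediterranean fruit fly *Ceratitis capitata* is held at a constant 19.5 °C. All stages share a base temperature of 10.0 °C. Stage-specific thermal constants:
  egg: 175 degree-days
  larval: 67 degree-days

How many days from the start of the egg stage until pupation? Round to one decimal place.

Daily accumulation at 19.5 °C = 19.5 − 10.0 = 9.5 DD/day.
Total K = 175 + 67 = 242 DD.
Total duration = 242 / 9.5 = 25.474 ≈ 25.5 days.

25.5 days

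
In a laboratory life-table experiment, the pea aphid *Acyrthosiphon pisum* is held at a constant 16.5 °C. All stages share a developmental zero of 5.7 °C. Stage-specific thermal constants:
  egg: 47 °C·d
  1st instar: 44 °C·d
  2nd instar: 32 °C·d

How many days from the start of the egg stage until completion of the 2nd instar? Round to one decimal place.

Daily accumulation at 16.5 °C = 16.5 − 5.7 = 10.8 DD/day.
Total K = 47 + 44 + 32 = 123 DD.
Total duration = 123 / 10.8 = 11.389 ≈ 11.4 days.

11.4 days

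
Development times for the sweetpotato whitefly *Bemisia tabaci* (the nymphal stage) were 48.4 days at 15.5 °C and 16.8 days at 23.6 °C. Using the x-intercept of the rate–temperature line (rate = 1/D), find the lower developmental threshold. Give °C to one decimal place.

11.2 °C

Under the model K = D·(T − T_b), so D₁·(T₁ − T_b) = D₂·(T₂ − T_b).
48.4·(15.5 − T_b) = 16.8·(23.6 − T_b)
T_b = (48.4·15.5 − 16.8·23.6) / (48.4 − 16.8) = 353.72 / 31.6 = 11.194 °C ≈ 11.2 °C.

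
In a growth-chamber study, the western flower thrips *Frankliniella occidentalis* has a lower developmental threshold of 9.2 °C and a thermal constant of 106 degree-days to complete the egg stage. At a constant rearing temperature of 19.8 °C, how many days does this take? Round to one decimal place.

10.0 days

Daily accumulation = 19.8 − 9.2 = 10.6 DD/day.
Duration = 106 / 10.6 = 10.000 ≈ 10.0 days.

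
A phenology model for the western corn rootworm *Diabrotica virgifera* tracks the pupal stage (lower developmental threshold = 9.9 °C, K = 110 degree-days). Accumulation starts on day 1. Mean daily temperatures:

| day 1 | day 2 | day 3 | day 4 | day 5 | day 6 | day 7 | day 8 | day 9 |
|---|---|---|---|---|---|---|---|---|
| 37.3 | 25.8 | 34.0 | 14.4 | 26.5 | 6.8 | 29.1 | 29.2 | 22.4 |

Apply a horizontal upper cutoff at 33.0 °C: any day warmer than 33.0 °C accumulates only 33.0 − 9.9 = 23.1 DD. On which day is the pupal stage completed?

Daily DD above 9.9 °C (capped at 23.1): 23.1, 15.9, 23.1, 4.5, 16.6, 0.0, 19.2, 19.3, 12.5.
Cumulative: 23.1, 39.0, 62.1, 66.6, 83.2, 83.2, 102.4, 121.7, 134.2.
The total first reaches 110 DD on day 8.

day 8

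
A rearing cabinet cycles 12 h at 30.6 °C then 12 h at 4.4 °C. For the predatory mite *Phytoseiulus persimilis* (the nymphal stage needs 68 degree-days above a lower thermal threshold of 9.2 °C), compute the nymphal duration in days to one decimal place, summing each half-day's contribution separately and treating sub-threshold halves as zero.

6.4 days

Day half: max(0, 30.6 − 9.2) × 0.5 = 21.4 × 0.5 = 10.70 DD.
Night half: max(0, 4.4 − 9.2) × 0.5 = 0.0 × 0.5 = 0.00 DD.
Per 24 h: 10.70 DD/day.
Duration = 68 / 10.70 = 6.355 ≈ 6.4 days.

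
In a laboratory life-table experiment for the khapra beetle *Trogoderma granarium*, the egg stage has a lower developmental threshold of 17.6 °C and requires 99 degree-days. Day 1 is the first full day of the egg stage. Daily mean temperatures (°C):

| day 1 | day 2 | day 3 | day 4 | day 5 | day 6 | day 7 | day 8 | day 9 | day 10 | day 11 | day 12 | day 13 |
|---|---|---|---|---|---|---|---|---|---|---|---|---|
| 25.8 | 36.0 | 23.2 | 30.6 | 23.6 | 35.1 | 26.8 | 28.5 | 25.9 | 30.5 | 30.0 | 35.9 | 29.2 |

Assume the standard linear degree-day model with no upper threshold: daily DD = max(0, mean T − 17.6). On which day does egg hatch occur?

Daily DD above 17.6 °C: 8.2, 18.4, 5.6, 13.0, 6.0, 17.5, 9.2, 10.9, 8.3, 12.9, 12.4, 18.3, 11.6.
Cumulative: 8.2, 26.6, 32.2, 45.2, 51.2, 68.7, 77.9, 88.8, 97.1, 110.0, 122.4, 140.7, 152.3.
The total first reaches 99 DD on day 10.

day 10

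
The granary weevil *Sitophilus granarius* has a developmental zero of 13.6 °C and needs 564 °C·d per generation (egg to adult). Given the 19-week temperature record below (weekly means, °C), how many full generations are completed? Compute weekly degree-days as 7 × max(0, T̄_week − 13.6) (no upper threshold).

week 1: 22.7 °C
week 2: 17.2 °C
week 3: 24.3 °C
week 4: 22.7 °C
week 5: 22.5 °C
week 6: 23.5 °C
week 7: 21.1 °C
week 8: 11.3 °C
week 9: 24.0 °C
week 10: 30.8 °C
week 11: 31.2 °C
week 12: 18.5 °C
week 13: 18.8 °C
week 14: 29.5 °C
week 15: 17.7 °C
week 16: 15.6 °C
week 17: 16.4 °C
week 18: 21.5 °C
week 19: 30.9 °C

Weekly DD (7 × max(0, T̄ − 13.6)): 63.7, 25.2, 74.9, 63.7, 62.3, 69.3, 52.5, 0.0, 72.8, 120.4, 123.2, 34.3, 36.4, 111.3, 28.7, 14.0, 19.6, 55.3, 121.1.
Season total = 1148.7 DD.
Complete generations = ⌊1148.7 / 564⌋ = 2.

2 generations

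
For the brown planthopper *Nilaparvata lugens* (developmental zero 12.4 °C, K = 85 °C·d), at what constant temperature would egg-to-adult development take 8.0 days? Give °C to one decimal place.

23.0 °C

Required daily accumulation = 85 / 8.0 = 10.625 DD/day.
T = T_base + 10.625 = 12.4 + 10.625 = 23.025 ≈ 23.0 °C.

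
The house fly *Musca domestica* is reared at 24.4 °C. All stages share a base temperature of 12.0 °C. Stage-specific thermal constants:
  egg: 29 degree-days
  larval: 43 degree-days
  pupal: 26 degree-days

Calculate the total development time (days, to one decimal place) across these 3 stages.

7.9 days

Daily accumulation at 24.4 °C = 24.4 − 12.0 = 12.4 DD/day.
Total K = 29 + 43 + 26 = 98 DD.
Total duration = 98 / 12.4 = 7.903 ≈ 7.9 days.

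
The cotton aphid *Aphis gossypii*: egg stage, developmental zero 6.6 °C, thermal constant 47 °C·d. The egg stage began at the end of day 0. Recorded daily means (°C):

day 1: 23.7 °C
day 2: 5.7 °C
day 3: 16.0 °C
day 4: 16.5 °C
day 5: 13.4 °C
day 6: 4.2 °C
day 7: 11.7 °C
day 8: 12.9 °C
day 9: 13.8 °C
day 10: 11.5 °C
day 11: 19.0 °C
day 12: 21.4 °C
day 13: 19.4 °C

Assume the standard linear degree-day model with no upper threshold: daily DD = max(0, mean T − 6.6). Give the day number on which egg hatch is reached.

Daily DD above 6.6 °C: 17.1, 0.0, 9.4, 9.9, 6.8, 0.0, 5.1, 6.3, 7.2, 4.9, 12.4, 14.8, 12.8.
Cumulative: 17.1, 17.1, 26.5, 36.4, 43.2, 43.2, 48.3, 54.6, 61.8, 66.7, 79.1, 93.9, 106.7.
The total first reaches 47 DD on day 7.

day 7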